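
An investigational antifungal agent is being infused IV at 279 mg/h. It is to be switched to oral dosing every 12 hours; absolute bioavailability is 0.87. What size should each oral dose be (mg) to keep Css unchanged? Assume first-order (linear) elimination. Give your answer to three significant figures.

To maintain the same Css, the systemic dosing rate must be unchanged: F·D/τ = infusion rate.
D = rate × τ / F = 279 × 12 / 0.87 = 3848 mg

3850 mg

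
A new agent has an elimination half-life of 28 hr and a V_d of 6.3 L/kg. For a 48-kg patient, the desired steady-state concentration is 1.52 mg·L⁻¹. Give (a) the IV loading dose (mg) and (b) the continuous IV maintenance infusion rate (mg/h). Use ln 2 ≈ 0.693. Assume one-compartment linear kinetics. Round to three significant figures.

Total Vd = 6.3 × 48 = 302.4 L
LD = Vd × C = 302.4 × 1.52 = 459.6 mg
CL = 0.693 × Vd / t½ = 0.693 × 302.4 / 28 = 7.484 L/h
Infusion rate = CL × Css = 7.484 × 1.52 = 11.38 mg/h

(a) 460 mg; (b) 11.4 mg/h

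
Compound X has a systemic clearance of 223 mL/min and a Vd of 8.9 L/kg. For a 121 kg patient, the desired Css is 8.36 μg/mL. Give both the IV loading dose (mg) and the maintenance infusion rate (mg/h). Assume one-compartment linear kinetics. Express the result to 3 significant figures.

Total Vd = 8.9 × 121 = 1077 L
LD = Vd · C_target = 1077 × 8.36 = 9004 mg
CL = 223 mL/min = 223 × 0.06 = 13.38 L/h
Maintenance: replace elimination → rate = CL × Css = 13.38 × 8.36 = 111.9 mg/h

(a) 9000 mg; (b) 112 mg/h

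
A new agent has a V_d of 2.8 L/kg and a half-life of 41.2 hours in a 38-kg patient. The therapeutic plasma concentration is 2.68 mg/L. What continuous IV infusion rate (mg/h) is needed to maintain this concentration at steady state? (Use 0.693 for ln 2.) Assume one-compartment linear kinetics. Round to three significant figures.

4.80 mg/h

Total Vd = 2.8 × 38 = 106.4 L
CL = 0.693 × Vd / t½ = 0.693 × 106.4 / 41.2 = 1.790 L/h
Infusion rate = CL × Css = 1.790 × 2.68 = 4.797 mg/h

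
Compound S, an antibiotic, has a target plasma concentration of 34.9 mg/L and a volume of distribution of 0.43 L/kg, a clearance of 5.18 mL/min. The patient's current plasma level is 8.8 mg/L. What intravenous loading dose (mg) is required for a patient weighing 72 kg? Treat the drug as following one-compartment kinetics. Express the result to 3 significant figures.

Vd = 0.43 L/kg × 72 kg = 30.96 L
Loading dose depends on Vd (not clearance): it fills the distribution volume.
Concentration deficit ΔC = 34.9 − 8.8 = 26.10 mg/L
LD = Vd × ΔC = 30.96 × 26.10 = 808.1 mg

808 mg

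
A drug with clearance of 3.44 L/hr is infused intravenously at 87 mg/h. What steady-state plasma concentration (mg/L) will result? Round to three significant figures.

25.3 mg/L

Css = rate / CL = 87 / 3.440 = 25.29 mg/L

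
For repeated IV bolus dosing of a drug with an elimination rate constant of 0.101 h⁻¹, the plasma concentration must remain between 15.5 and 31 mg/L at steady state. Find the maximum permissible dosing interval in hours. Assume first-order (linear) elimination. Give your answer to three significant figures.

Between IV bolus doses, concentration decays as C = C₀·e^(−kτ), so C_peak/C_trough = e^(kτ).
τ_max = ln(C_peak/C_trough) / k = ln(31/15.5) / 0.1010 = 0.6931 / 0.1010 = 6.862 h

6.86 h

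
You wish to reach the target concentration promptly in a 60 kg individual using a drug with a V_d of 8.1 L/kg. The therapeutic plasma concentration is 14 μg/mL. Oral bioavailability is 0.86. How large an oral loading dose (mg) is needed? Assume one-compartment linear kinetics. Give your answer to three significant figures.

Total Vd = 8.1 × 60 = 486.0 L
LD = Vd × C / F = 486.0 × 14.00 / 0.86 = 7912 mg

7910 mg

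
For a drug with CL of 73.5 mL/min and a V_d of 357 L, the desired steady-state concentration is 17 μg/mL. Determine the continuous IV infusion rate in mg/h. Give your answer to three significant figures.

CL = 73.5 mL/min × 60/1000 = 4.410 L/h
Maintenance depends on clearance, not Vd — rate in must match rate out.
R₀ = 4.410 × 17 = 74.97 mg/h

75.0 mg/h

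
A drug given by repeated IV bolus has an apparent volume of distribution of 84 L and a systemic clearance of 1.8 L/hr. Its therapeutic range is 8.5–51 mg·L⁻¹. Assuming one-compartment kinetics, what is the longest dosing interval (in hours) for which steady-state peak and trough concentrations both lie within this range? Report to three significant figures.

83.6 h

k = CL / Vd = 1.800 / 84.00 = 0.02143 h⁻¹
Between IV bolus doses, concentration decays as C = C₀·e^(−kτ), so C_peak/C_trough = e^(kτ).
τ_max = ln(C_peak/C_trough) / k = ln(51/8.5) / 0.02143 = 1.792 / 0.02143 = 83.62 h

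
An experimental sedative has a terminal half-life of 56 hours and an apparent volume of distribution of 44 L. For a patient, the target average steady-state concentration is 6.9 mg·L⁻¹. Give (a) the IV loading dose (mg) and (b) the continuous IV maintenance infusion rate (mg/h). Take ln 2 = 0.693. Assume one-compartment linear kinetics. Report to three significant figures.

LD = Vd × C = 44.00 × 6.9 = 303.6 mg
CL = 0.693 × Vd / t½ = 0.693 × 44.00 / 56 = 0.5445 L/h
Infusion rate = CL × Css = 0.5445 × 6.9 = 3.757 mg/h

(a) 304 mg; (b) 3.76 mg/h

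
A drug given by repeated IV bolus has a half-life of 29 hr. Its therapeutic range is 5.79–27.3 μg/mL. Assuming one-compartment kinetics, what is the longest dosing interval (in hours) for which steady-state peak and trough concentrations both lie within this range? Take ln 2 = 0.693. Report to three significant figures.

64.9 h

k = 0.693 / t½ = 0.693 / 29 = 0.02390 h⁻¹
Between IV bolus doses, concentration decays as C = C₀·e^(−kτ), so C_peak/C_trough = e^(kτ).
τ_max = ln(C_peak/C_trough) / k = ln(27.3/5.79) / 0.02390 = 1.551 / 0.02390 = 64.90 h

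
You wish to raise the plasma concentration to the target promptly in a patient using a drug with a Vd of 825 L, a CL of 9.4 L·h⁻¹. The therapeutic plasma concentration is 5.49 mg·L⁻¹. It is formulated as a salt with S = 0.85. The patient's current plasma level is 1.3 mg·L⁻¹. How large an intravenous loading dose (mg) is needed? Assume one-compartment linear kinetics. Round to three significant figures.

Concentration deficit ΔC = 5.49 − 1.3 = 4.190 mg/L
LD = Vd × ΔC / S = 825.0 × 4.190 / 0.85 = 4067 mg

4070 mg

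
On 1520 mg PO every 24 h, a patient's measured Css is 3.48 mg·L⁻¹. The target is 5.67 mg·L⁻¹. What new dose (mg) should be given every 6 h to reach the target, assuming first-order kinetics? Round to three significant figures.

619 mg

With linear kinetics, Css is proportional to dose rate (D/τ) at fixed clearance.
D₂ = D₁ × (Css,target / Css,current) × (τ₂/τ₁) = 1520 × (5.67/3.48) × (6/24) = 619.1 mg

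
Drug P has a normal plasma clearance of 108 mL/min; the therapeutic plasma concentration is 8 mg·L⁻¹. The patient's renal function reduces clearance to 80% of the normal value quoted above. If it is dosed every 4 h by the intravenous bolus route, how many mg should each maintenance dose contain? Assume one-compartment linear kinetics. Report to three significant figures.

166 mg

Convert clearance: 108 mL/min × 60 min/h ÷ 1000 mL/L = 6.480 L/h
Patient clearance = 0.8 × 6.480 = 5.184 L/h
D = CL × Css × τ = 5.184 × 8 × 4 = 165.9 mg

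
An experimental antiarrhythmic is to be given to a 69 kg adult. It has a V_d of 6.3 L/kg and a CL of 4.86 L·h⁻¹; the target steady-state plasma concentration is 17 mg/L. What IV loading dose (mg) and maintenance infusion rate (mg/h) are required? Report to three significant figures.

Vd(total) = 69 kg × 6.3 L/kg = 434.7 L
Loading: fill Vd to C_target → 434.7 L × 17 mg/L = 7390 mg
Maintenance infusion rate = CL × Css = 4.860 × 17 = 82.62 mg/h

(a) 7390 mg; (b) 82.6 mg/h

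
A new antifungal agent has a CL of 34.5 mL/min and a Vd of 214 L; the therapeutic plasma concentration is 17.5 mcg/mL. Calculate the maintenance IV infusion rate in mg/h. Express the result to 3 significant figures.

CL = 34.5 mL/min × 60/1000 = 2.070 L/h
R₀ = 2.070 × 17.5 = 36.23 mg/h

36.2 mg/h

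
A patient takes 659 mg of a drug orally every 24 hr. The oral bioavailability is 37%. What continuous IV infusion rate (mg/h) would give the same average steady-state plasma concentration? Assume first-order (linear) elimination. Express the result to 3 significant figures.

10.2 mg/h

Equivalent systemic input: infusion rate = F·D/τ.
Rate = 0.37 × 659 / 24 = 10.16 mg/h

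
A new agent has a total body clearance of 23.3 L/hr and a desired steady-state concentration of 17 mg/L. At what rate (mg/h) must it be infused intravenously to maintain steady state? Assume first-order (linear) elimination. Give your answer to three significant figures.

R₀ = 23.30 × 17 = 396.1 mg/h

396 mg/h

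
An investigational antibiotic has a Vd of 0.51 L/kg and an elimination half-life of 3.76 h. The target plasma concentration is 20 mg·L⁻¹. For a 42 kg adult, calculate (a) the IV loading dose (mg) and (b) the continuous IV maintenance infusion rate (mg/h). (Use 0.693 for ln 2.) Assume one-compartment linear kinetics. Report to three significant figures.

(a) 428 mg; (b) 79.0 mg/h

Vd = 0.51 L/kg × 42 kg = 21.42 L
LD = Vd × C = 21.42 × 20 = 428.4 mg
CL = 0.693 × Vd / t½ = 0.693 × 21.42 / 3.76 = 3.948 L/h
Infusion rate = CL × Css = 3.948 × 20 = 78.96 mg/h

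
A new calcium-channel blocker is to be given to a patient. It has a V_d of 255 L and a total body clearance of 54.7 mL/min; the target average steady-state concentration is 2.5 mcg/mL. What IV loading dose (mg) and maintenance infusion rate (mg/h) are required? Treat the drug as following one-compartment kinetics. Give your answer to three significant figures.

(a) 638 mg; (b) 8.21 mg/h

LD = Vd · C_target = 255.0 × 2.5 = 637.5 mg
Convert clearance: 54.7 mL/min × 60 min/h ÷ 1000 mL/L = 3.282 L/h
Maintenance: replace elimination → rate = CL × Css = 3.282 × 2.5 = 8.205 mg/h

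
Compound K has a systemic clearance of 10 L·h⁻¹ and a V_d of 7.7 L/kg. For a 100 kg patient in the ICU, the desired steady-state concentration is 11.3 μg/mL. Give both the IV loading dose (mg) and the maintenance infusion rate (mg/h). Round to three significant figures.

(a) 8700 mg; (b) 113 mg/h

Vd = 7.7 L/kg × 100 kg = 770.0 L
LD = Vd · C_target = 770.0 × 11.3 = 8701 mg
Infusion rate = 10.00 L/h × 11.3 mg/L = 113.0 mg/h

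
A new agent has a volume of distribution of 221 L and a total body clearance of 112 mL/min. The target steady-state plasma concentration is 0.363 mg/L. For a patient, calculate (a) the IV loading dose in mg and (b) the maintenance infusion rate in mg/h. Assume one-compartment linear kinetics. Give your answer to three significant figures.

LD = Vd · C_target = 221.0 × 0.363 = 80.22 mg
CL = 112 mL/min × 60/1000 = 6.720 L/h
Maintenance: replace elimination → rate = CL × Css = 6.720 × 0.363 = 2.439 mg/h

(a) 80.2 mg; (b) 2.44 mg/h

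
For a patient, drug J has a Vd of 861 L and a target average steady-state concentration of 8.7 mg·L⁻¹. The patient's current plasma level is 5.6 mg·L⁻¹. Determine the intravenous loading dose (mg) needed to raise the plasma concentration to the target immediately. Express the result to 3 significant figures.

2670 mg

Concentration deficit ΔC = 8.7 − 5.6 = 3.100 mg/L
LD = Vd × ΔC = 861.0 × 3.100 = 2669 mg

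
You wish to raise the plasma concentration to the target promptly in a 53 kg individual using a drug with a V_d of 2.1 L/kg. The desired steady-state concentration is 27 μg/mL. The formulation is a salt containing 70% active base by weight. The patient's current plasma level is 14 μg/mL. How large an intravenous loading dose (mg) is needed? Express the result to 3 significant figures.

Total Vd = 2.1 × 53 = 111.3 L
Concentration deficit ΔC = 27 − 14 = 13.00 mg/L
LD = Vd × ΔC / S = 111.3 × 13.00 / 0.7 = 2067 mg

2070 mg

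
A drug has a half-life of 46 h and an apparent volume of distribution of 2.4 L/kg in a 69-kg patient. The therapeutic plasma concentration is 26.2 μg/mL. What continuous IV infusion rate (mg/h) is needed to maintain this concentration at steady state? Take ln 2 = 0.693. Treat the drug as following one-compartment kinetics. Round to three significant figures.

Vd(total) = 69 kg × 2.4 L/kg = 165.6 L
CL = ln 2 · Vd / t½ = 0.693 × 165.6 / 46 = 2.495 L/h
Infusion rate = CL × Css = 2.495 × 26.2 = 65.37 mg/h

65.4 mg/h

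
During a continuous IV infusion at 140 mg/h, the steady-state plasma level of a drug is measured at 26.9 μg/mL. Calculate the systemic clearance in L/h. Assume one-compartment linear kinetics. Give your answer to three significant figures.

5.20 L/h

At steady state, infusion rate = CL × Css, so CL = rate / Css.
CL = 140 / 26.9 = 5.204 L/h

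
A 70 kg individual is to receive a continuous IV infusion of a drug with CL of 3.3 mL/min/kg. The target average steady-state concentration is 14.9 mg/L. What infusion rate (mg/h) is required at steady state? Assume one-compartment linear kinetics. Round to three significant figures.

CL = 3.3 mL/min/kg × 70 kg = 231.0 mL/min = 231.0 × 60/1000 = 13.86 L/h
Rate = CL × Css = 13.86 × 14.9 = 206.5 mg/h

207 mg/h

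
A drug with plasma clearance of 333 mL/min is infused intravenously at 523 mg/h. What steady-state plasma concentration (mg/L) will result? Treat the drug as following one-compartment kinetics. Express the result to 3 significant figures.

Convert clearance: 333 mL/min × 60 min/h ÷ 1000 mL/L = 19.98 L/h
Css = rate / CL = 523 / 19.98 = 26.18 mg/L

26.2 mg/L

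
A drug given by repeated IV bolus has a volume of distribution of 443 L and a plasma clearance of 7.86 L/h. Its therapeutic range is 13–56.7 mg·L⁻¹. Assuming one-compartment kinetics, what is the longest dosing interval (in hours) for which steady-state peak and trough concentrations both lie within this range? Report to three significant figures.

k = CL / Vd = 7.860 / 443.0 = 0.01774 h⁻¹
Between IV bolus doses, concentration decays as C = C₀·e^(−kτ), so C_peak/C_trough = e^(kτ).
τ_max = ln(C_peak/C_trough) / k = ln(56.7/13) / 0.01774 = 1.473 / 0.01774 = 83.03 h

83.0 h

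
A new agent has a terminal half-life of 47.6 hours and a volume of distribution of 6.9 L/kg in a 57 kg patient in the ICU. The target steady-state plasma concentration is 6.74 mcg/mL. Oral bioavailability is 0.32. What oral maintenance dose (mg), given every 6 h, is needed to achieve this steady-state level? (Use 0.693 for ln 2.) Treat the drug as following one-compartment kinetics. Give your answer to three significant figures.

724 mg

Vd(total) = 57 kg × 6.9 L/kg = 393.3 L
k = 0.693/47.6 = 0.01456 h⁻¹, so CL = k·Vd = 0.01456 × 393.3 = 5.726 L/h
D = CL × Css × τ / F = 5.726 × 6.74 × 6 / 0.32 = 723.6 mg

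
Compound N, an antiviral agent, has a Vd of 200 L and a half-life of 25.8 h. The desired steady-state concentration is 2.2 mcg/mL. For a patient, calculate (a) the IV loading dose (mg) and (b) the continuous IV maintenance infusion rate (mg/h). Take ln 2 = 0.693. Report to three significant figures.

LD = Vd × C = 200.0 × 2.2 = 440.0 mg
CL = 0.693 × Vd / t½ = 0.693 × 200.0 / 25.8 = 5.372 L/h
Infusion rate = CL × Css = 5.372 × 2.2 = 11.82 mg/h

(a) 440 mg; (b) 11.8 mg/h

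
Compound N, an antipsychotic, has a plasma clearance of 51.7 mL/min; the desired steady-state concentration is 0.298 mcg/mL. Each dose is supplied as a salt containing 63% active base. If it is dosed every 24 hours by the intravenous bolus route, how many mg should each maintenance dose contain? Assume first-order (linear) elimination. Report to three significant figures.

35.2 mg

Convert clearance: 51.7 mL/min × 60 min/h ÷ 1000 mL/L = 3.102 L/h
At steady state, dose per interval replaces the amount cleared in that interval: S·D/τ = CL·Css.
D = CL × Css × τ / S = 3.102 × 0.298 × 24 / 0.63 = 35.22 mg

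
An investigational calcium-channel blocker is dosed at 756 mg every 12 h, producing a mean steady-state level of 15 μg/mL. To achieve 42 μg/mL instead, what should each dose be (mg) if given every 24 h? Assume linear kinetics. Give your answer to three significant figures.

4230 mg

With linear kinetics, Css is proportional to dose rate (D/τ) at fixed clearance.
D₂ = D₁ × (Css,target / Css,current) × (τ₂/τ₁) = 756 × (42/15) × (24/12) = 4234 mg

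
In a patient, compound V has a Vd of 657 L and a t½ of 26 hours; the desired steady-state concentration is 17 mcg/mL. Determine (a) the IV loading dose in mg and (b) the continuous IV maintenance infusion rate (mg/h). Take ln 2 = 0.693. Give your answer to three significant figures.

LD = Vd × C = 657.0 × 17 = 11170 mg
CL = 0.693 × Vd / t½ = 0.693 × 657.0 / 26 = 17.51 L/h
Infusion rate = CL × Css = 17.51 × 17 = 297.7 mg/h

(a) 11200 mg; (b) 298 mg/h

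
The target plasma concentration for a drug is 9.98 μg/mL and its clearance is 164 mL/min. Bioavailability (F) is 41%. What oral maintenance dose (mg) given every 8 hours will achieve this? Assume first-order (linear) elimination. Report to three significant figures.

1920 mg

Convert clearance: 164 mL/min × 60 min/h ÷ 1000 mL/L = 9.840 L/h
At steady state, dose per interval replaces the amount cleared in that interval: F·D/τ = CL·Css.
D = CL × Css × τ / F = 9.840 × 9.98 × 8 / 0.41 = 1916 mg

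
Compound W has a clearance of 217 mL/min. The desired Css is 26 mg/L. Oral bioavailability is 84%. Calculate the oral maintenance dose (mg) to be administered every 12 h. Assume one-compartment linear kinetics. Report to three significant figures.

4840 mg

CL = 217 mL/min × 60/1000 = 13.02 L/h
D = CL × Css × τ / F = 13.02 × 26 × 12 / 0.84 = 4836 mg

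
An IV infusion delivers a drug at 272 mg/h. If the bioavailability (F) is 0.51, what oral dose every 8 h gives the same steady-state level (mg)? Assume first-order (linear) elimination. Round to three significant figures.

4270 mg

To maintain the same Css, the systemic dosing rate must be unchanged: F·D/τ = infusion rate.
D = rate × τ / F = 272 × 8 / 0.51 = 4267 mg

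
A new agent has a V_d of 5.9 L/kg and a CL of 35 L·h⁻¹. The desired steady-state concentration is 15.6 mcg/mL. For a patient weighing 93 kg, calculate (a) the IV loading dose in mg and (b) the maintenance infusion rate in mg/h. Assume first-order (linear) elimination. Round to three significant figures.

(a) 8560 mg; (b) 546 mg/h

Vd(total) = 93 kg × 5.9 L/kg = 548.7 L
Loading dose = Vd × C = 548.7 × 15.6 = 8560 mg
Maintenance infusion rate = CL × Css = 35.00 × 15.6 = 546.0 mg/h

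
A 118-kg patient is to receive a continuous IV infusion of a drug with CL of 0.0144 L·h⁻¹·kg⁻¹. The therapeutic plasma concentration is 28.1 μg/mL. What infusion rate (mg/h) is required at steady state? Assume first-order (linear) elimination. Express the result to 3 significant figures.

CL = 0.0144 L·h⁻¹·kg⁻¹ × 118 kg = 1.699 L/h
R₀ = 1.699 × 28.1 = 47.74 mg/h

47.7 mg/h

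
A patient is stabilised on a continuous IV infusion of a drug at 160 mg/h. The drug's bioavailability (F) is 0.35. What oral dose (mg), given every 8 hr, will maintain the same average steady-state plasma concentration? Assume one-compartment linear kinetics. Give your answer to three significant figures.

3660 mg

To maintain the same Css, the systemic dosing rate must be unchanged: F·D/τ = infusion rate.
D = rate × τ / F = 160 × 8 / 0.35 = 3657 mg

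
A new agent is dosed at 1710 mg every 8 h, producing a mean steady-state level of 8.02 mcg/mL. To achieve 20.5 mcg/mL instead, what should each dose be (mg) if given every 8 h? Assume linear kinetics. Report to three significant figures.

With linear kinetics, Css is proportional to dose rate (D/τ) at fixed clearance.
D₂ = D₁ × (Css,target / Css,current) = 1710 × 20.5/8.02 = 4371 mg

4370 mg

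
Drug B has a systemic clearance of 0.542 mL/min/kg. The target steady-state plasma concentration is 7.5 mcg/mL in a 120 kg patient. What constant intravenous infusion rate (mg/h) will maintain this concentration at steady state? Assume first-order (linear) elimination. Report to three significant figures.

29.3 mg/h

CL = 0.542 mL/min/kg × 120 kg = 65.04 mL/min = 65.04 × 60/1000 = 3.902 L/h
At steady state, infusion rate equals elimination rate: rate in = CL × Css.
Infusion rate = CL · Css = 3.902 L/h × 7.5 mg/L = 29.27 mg/h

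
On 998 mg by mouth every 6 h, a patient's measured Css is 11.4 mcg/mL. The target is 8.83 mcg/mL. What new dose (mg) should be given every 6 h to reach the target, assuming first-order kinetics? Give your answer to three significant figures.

773 mg

With linear kinetics, Css is proportional to dose rate (D/τ) at fixed clearance.
D₂ = D₁ × (Css,target / Css,current) = 998 × 8.83/11.4 = 773.0 mg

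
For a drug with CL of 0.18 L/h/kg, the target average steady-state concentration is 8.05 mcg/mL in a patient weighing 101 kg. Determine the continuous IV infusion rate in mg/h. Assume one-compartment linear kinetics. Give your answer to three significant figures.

146 mg/h

CL = 0.18 L/h/kg × 101 kg = 18.18 L/h
R₀ = 18.18 × 8.05 = 146.3 mg/h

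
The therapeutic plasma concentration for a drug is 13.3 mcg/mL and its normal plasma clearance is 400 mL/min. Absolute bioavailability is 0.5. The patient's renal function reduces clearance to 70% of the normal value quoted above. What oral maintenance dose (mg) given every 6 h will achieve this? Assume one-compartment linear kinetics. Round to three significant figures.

2680 mg

Convert clearance: 400 mL/min × 60 min/h ÷ 1000 mL/L = 24.00 L/h
Patient clearance = 0.7 × 24.00 = 16.80 L/h
D = CL × Css × τ / F = 16.80 × 13.3 × 6 / 0.5 = 2681 mg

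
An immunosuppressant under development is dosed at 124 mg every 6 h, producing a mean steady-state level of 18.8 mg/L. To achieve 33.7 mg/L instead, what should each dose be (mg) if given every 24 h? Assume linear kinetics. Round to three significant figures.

889 mg

With linear kinetics, Css is proportional to dose rate (D/τ) at fixed clearance.
D₂ = D₁ × (Css,target / Css,current) × (τ₂/τ₁) = 124 × (33.7/18.8) × (24/6) = 889.1 mg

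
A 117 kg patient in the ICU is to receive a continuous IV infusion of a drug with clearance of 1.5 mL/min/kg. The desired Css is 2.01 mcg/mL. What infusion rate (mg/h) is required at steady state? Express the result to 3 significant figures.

CL = 1.5 mL/min/kg × 117 kg = 175.5 mL/min = 175.5 × 60/1000 = 10.53 L/h
Infusion rate = CL · Css = 10.53 L/h × 2.01 mg/L = 21.17 mg/h

21.2 mg/h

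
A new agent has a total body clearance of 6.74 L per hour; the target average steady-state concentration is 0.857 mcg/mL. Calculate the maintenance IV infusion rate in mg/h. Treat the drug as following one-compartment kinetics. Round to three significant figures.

Rate = CL × Css = 6.740 × 0.857 = 5.776 mg/h

5.78 mg/h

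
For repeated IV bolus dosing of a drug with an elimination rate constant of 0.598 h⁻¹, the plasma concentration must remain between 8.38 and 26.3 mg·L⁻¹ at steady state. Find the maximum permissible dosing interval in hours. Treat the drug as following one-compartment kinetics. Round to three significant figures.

Between IV bolus doses, concentration decays as C = C₀·e^(−kτ), so C_peak/C_trough = e^(kτ).
τ_max = ln(C_peak/C_trough) / k = ln(26.3/8.38) / 0.5980 = 1.144 / 0.5980 = 1.913 h

1.91 h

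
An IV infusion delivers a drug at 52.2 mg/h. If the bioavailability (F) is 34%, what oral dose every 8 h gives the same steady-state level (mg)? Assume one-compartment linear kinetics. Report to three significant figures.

To maintain the same Css, the systemic dosing rate must be unchanged: F·D/τ = infusion rate.
D = rate × τ / F = 52.2 × 8 / 0.34 = 1228 mg

1230 mg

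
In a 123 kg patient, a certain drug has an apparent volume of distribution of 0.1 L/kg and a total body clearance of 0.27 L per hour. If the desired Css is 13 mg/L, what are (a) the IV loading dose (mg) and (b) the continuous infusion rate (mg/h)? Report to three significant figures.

Vd(total) = 123 kg × 0.1 L/kg = 12.30 L
Loading dose = Vd × C = 12.30 × 13 = 159.9 mg
Infusion rate = 0.2700 L/h × 13 mg/L = 3.510 mg/h

(a) 160 mg; (b) 3.51 mg/h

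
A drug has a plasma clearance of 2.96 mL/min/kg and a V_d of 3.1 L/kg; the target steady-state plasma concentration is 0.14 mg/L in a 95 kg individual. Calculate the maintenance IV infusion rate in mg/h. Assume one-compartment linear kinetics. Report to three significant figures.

2.36 mg/h

CL = 2.96 mL/min/kg × 95 kg = 281.2 mL/min = 281.2 × 60/1000 = 16.87 L/h
Rate = CL × Css = 16.87 × 0.14 = 2.362 mg/h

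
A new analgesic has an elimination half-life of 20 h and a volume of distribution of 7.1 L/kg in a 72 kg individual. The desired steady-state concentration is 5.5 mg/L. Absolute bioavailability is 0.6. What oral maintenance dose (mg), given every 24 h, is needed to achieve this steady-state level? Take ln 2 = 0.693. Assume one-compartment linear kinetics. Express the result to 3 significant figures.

3900 mg

Vd = 7.1 L/kg × 72 kg = 511.2 L
CL = 0.693 × Vd / t½ = 0.693 × 511.2 / 20 = 17.71 L/h
D = CL × Css × τ / F = 17.71 × 5.5 × 24 / 0.6 = 3896 mg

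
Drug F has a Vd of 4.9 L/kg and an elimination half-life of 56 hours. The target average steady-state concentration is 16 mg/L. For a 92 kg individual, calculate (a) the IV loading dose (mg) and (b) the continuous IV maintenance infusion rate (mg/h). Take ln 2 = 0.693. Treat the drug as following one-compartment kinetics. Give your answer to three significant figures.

(a) 7210 mg; (b) 89.3 mg/h

Total Vd = 4.9 × 92 = 450.8 L
LD = Vd × C = 450.8 × 16 = 7213 mg
CL = 0.693 × Vd / t½ = 0.693 × 450.8 / 56 = 5.579 L/h
Infusion rate = CL × Css = 5.579 × 16 = 89.26 mg/h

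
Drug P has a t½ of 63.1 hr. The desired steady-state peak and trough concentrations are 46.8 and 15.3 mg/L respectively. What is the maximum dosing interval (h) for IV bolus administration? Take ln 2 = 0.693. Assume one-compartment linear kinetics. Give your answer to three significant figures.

k = 0.693 / t½ = 0.693 / 63.1 = 0.01098 h⁻¹
Between IV bolus doses, concentration decays as C = C₀·e^(−kτ), so C_peak/C_trough = e^(kτ).
τ_max = ln(C_peak/C_trough) / k = ln(46.8/15.3) / 0.01098 = 1.118 / 0.01098 = 101.8 h

102 h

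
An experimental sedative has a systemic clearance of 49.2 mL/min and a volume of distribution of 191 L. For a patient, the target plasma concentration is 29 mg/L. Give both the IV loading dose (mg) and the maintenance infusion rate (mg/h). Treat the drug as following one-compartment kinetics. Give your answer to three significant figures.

Loading: fill Vd to C_target → 191.0 L × 29 mg/L = 5539 mg
Convert clearance: 49.2 mL/min × 60 min/h ÷ 1000 mL/L = 2.952 L/h
Maintenance: replace elimination → rate = CL × Css = 2.952 × 29 = 85.61 mg/h

(a) 5540 mg; (b) 85.6 mg/h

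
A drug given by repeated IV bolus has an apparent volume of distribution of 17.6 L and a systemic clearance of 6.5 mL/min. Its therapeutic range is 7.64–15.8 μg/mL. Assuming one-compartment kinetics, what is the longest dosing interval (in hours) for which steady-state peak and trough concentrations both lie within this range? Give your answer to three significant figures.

32.8 h

Convert clearance: 6.5 mL/min × 60 min/h ÷ 1000 mL/L = 0.3900 L/h
k = CL / Vd = 0.3900 / 17.60 = 0.02216 h⁻¹
Between IV bolus doses, concentration decays as C = C₀·e^(−kτ), so C_peak/C_trough = e^(kτ).
τ_max = ln(C_peak/C_trough) / k = ln(15.8/7.64) / 0.02216 = 0.7266 / 0.02216 = 32.79 h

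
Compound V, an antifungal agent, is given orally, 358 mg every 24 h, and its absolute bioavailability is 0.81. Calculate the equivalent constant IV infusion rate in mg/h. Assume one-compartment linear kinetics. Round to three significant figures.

Equivalent systemic input: infusion rate = F·D/τ.
Rate = 0.81 × 358 / 24 = 12.08 mg/h

12.1 mg/h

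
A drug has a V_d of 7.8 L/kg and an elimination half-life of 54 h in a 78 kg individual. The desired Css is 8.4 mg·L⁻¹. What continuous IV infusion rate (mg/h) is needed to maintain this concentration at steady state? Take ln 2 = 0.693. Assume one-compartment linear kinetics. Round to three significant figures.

Vd = 7.8 L/kg × 78 kg = 608.4 L
CL = ln 2 · Vd / t½ = 0.693 × 608.4 / 54 = 7.808 L/h
Infusion rate = CL × Css = 7.808 × 8.4 = 65.59 mg/h

65.6 mg/h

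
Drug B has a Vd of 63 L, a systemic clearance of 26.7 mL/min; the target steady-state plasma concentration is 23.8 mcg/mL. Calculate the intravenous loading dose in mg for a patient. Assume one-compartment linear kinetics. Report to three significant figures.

1500 mg

LD = Vd × C = 63.00 × 23.80 = 1499 mg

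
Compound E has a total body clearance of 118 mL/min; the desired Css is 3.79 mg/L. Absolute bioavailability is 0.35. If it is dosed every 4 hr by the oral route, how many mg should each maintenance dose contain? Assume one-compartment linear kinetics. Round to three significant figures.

307 mg

Convert clearance: 118 mL/min × 60 min/h ÷ 1000 mL/L = 7.080 L/h
D = CL × Css × τ / F = 7.080 × 3.79 × 4 / 0.35 = 306.7 mg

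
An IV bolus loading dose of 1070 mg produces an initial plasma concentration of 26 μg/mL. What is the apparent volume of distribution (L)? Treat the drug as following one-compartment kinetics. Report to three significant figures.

41.2 L

Immediately after an IV bolus, C₀ = Dose / Vd, so Vd = Dose / C₀.
Vd = 1070 / 26 = 41.15 L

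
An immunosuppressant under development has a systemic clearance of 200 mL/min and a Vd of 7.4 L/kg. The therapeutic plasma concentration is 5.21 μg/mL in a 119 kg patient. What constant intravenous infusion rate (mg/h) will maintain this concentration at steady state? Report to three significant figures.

Convert clearance: 200 mL/min × 60 min/h ÷ 1000 mL/L = 12.00 L/h
At steady state, infusion rate equals elimination rate: rate in = CL × Css.
Rate = CL × Css = 12.00 × 5.21 = 62.52 mg/h

62.5 mg/h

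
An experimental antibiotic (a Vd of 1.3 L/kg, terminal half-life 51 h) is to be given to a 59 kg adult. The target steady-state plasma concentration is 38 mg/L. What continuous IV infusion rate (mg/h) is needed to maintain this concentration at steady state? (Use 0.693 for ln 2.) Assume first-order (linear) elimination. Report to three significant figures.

39.6 mg/h

Vd(total) = 59 kg × 1.3 L/kg = 76.70 L
CL = ln 2 · Vd / t½ = 0.693 × 76.70 / 51 = 1.042 L/h
Infusion rate = CL × Css = 1.042 × 38 = 39.60 mg/h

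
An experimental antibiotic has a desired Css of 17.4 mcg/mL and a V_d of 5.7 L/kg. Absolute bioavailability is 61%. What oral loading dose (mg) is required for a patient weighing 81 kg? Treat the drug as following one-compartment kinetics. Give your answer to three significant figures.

13200 mg

Vd = 5.7 L/kg × 81 kg = 461.7 L
The loading dose fills Vd to the target concentration.
LD = Vd × C / F = 461.7 × 17.40 / 0.61 = 13170 mg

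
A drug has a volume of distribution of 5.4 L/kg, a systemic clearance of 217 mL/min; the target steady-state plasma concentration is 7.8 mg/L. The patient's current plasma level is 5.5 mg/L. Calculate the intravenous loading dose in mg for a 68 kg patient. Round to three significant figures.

845 mg

Vd(total) = 68 kg × 5.4 L/kg = 367.2 L
Concentration deficit ΔC = 7.8 − 5.5 = 2.300 mg/L
LD = Vd × ΔC = 367.2 × 2.300 = 844.6 mg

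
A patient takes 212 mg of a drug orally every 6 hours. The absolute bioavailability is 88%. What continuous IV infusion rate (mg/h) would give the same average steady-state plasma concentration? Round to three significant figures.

31.1 mg/h

Equivalent systemic input: infusion rate = F·D/τ.
Rate = 0.88 × 212 / 6 = 31.09 mg/h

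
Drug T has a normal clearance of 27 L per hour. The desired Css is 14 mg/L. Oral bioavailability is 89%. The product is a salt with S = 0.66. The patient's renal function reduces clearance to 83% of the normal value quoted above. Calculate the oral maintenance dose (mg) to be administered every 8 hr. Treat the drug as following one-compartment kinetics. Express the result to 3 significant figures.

4270 mg

Patient clearance = 0.83 × 27.00 = 22.41 L/h
D = CL × Css × τ / F / S = 22.41 × 14 × 8 / 0.89 / 0.66 = 4273 mg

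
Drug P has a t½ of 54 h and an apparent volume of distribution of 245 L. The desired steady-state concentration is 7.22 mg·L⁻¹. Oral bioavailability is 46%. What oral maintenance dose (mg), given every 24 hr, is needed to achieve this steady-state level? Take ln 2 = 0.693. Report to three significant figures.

1180 mg

k = 0.693/54 = 0.01283 h⁻¹, so CL = k·Vd = 0.01283 × 245.0 = 3.143 L/h
D = CL × Css × τ / F = 3.143 × 7.22 × 24 / 0.46 = 1184 mg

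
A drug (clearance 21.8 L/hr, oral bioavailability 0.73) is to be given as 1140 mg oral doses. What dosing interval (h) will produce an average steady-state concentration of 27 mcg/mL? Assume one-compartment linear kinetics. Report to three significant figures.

1.41 h

F·D/τ = CL·Css → τ = F·D / (CL·Css).
τ = 0.73 × 1140 / (21.8 × 27) = 1.414 h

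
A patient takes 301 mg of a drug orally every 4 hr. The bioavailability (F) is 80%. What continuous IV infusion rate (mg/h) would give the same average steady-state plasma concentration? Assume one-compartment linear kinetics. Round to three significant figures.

60.2 mg/h

Equivalent systemic input: infusion rate = F·D/τ.
Rate = 0.8 × 301 / 4 = 60.20 mg/h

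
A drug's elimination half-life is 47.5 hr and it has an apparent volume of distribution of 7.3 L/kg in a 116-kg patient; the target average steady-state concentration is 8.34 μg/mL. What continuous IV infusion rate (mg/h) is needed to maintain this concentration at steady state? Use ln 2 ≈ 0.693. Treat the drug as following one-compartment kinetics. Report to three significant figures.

Vd = 7.3 L/kg × 116 kg = 846.8 L
k = 0.693/47.5 = 0.01459 h⁻¹, so CL = k·Vd = 0.01459 × 846.8 = 12.35 L/h
Infusion rate = CL × Css = 12.35 × 8.34 = 103.0 mg/h

103 mg/h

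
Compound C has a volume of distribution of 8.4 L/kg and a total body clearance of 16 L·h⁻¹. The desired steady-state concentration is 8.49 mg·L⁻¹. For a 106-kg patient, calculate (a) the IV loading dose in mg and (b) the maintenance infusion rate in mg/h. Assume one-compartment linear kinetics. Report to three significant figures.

Vd(total) = 106 kg × 8.4 L/kg = 890.4 L
LD = Vd · C_target = 890.4 × 8.49 = 7559 mg
Maintenance: replace elimination → rate = CL × Css = 16.00 × 8.49 = 135.8 mg/h

(a) 7560 mg; (b) 136 mg/h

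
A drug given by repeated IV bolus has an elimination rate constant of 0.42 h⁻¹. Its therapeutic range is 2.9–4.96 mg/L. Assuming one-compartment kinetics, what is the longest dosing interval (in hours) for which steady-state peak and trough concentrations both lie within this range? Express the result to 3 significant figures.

Between IV bolus doses, concentration decays as C = C₀·e^(−kτ), so C_peak/C_trough = e^(kτ).
τ_max = ln(C_peak/C_trough) / k = ln(4.96/2.9) / 0.4200 = 0.5367 / 0.4200 = 1.278 h

1.28 h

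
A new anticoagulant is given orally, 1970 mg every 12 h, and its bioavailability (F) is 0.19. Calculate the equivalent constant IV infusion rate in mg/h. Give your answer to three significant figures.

Equivalent systemic input: infusion rate = F·D/τ.
Rate = 0.19 × 1970 / 12 = 31.19 mg/h

31.2 mg/h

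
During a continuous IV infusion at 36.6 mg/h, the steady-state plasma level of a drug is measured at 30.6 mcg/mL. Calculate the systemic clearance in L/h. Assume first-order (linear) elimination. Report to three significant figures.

At steady state, infusion rate = CL × Css, so CL = rate / Css.
CL = 36.6 / 30.6 = 1.196 L/h

1.20 L/h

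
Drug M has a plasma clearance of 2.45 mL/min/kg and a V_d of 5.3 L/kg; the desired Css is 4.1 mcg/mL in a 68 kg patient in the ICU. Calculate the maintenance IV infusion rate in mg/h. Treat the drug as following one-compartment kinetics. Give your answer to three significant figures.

41.0 mg/h

CL = 2.45 mL/min/kg × 68 kg = 166.6 mL/min = 166.6 × 60/1000 = 9.996 L/h
Rate = CL × Css = 9.996 × 4.1 = 40.98 mg/h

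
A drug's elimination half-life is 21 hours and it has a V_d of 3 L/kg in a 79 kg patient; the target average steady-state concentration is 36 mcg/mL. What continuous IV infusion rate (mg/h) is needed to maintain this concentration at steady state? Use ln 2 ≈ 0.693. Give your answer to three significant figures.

Vd(total) = 79 kg × 3 L/kg = 237.0 L
CL = ln 2 · Vd / t½ = 0.693 × 237.0 / 21 = 7.821 L/h
Infusion rate = CL × Css = 7.821 × 36 = 281.6 mg/h

282 mg/h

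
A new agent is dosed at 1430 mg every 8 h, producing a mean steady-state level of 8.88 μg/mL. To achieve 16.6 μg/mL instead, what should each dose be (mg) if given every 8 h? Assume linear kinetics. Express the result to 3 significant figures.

For first-order elimination, Css ∝ F·D/(CL·τ); F and CL are unchanged, so Css ∝ D/τ.
D₂ = D₁ × (Css,target / Css,current) = 1430 × 16.6/8.88 = 2673 mg

2670 mg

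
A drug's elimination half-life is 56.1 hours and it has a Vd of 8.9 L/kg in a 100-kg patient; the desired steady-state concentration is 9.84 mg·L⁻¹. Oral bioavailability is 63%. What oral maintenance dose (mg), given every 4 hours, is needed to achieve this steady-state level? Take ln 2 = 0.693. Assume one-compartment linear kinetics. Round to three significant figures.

Total Vd = 8.9 × 100 = 890.0 L
k = 0.693/56.1 = 0.01235 h⁻¹, so CL = k·Vd = 0.01235 × 890.0 = 10.99 L/h
D = CL × Css × τ / F = 10.99 × 9.84 × 4 / 0.63 = 686.6 mg

687 mg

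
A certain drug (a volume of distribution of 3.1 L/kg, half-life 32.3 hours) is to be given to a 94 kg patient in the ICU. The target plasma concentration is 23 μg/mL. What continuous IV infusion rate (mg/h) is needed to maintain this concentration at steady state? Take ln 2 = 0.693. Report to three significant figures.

Vd(total) = 94 kg × 3.1 L/kg = 291.4 L
CL = ln 2 · Vd / t½ = 0.693 × 291.4 / 32.3 = 6.252 L/h
Infusion rate = CL × Css = 6.252 × 23 = 143.8 mg/h

144 mg/h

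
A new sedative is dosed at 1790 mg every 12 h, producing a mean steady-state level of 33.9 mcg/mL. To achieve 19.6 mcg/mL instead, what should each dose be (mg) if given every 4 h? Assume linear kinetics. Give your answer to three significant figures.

For first-order elimination, Css ∝ F·D/(CL·τ); F and CL are unchanged, so Css ∝ D/τ.
D₂ = D₁ × (Css,target / Css,current) × (τ₂/τ₁) = 1790 × (19.6/33.9) × (4/12) = 345.0 mg

345 mg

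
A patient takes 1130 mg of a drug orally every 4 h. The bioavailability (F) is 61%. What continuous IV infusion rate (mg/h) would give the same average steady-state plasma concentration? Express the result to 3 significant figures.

172 mg/h

Equivalent systemic input: infusion rate = F·D/τ.
Rate = 0.61 × 1130 / 4 = 172.3 mg/h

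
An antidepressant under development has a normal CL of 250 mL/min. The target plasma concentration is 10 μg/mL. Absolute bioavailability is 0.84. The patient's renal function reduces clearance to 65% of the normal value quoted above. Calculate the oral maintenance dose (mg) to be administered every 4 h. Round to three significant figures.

CL = 250 mL/min × 60/1000 = 15.00 L/h
Patient clearance = 0.65 × 15.00 = 9.750 L/h
D = CL × Css × τ / F = 9.750 × 10 × 4 / 0.84 = 464.3 mg

464 mg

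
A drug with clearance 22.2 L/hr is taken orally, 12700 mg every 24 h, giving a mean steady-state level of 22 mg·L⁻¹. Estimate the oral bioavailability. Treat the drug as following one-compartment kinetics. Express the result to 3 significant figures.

0.923

F·D/τ = CL·Css at steady state → F = CL·Css·τ / D.
F = 22.2 × 22 × 24 / 12700 = 0.923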